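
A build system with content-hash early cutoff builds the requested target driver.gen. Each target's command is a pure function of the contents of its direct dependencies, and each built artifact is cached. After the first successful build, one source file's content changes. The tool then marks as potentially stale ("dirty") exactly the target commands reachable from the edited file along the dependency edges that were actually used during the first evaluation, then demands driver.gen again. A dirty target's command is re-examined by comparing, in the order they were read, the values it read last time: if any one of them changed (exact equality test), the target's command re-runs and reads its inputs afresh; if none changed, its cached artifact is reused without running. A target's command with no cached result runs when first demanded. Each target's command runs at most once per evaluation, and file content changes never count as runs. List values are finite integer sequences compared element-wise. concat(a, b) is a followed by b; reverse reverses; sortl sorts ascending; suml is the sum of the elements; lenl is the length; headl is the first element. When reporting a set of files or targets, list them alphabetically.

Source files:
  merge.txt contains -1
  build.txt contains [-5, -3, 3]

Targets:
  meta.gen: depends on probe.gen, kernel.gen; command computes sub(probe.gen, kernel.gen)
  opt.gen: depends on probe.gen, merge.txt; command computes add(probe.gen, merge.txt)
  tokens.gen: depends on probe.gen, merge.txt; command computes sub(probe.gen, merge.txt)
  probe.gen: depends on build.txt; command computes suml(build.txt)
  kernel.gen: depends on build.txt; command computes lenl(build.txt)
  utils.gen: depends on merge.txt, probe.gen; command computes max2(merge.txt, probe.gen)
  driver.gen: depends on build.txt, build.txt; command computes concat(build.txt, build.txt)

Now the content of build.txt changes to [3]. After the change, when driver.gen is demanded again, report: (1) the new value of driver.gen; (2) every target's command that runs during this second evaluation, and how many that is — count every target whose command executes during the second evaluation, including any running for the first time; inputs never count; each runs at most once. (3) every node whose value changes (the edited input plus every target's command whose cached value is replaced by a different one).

First evaluation (everything demanded from the output):
  driver.gen = concat([-5, -3, 3], [-5, -3, 3]) = [-5, -3, 3, -5, -3, 3]

Propagation after the edit:
  driver.gen: runs — build.txt [-5, -3, 3]->[3]; build.txt [-5, -3, 3]->[3]; result [3, 3].

New value of driver.gen: [3, 3].
Target commands that run: driver.gen — 1 in total.
Values that change: build.txt, driver.gen.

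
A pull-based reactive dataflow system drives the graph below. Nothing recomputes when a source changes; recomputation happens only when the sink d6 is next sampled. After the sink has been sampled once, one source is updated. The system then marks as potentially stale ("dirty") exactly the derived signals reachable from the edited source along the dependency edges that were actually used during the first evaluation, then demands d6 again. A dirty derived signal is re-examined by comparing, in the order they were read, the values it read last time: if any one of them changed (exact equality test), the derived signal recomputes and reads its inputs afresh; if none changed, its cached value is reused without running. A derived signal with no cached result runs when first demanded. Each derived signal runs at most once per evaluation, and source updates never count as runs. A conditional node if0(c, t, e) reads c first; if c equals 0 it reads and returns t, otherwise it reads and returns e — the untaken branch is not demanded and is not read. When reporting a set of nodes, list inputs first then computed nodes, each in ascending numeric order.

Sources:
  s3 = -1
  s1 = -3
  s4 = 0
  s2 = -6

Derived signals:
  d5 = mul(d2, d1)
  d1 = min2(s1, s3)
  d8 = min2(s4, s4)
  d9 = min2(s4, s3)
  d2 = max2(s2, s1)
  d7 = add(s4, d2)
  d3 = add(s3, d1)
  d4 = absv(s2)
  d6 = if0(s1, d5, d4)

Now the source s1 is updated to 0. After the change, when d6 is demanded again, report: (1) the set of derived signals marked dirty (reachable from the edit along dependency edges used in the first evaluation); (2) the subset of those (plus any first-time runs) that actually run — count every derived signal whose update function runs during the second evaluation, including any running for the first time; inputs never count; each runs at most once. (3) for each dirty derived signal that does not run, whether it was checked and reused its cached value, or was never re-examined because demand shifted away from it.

First evaluation (everything demanded from the output):
  d4 = absv(-6) = 6
  d6 = if0(s1=-3 -> else branch d4) = 6

Propagation after the edit:
  d1: demanded for the first time — runs, produces -1.
  d2: demanded for the first time — runs, produces 0.
  d5: demanded for the first time — runs, produces 0.
  d6: runs — s1 -3->0; result 0.

Key observation: a condition flipped, so demand reaches new nodes — d1, d2, d5 run for the first time.

Marked dirty: d6.
Derived signals that run: d1, d2, d5, d6 — 4 in total.
Every dirty derived signal ran.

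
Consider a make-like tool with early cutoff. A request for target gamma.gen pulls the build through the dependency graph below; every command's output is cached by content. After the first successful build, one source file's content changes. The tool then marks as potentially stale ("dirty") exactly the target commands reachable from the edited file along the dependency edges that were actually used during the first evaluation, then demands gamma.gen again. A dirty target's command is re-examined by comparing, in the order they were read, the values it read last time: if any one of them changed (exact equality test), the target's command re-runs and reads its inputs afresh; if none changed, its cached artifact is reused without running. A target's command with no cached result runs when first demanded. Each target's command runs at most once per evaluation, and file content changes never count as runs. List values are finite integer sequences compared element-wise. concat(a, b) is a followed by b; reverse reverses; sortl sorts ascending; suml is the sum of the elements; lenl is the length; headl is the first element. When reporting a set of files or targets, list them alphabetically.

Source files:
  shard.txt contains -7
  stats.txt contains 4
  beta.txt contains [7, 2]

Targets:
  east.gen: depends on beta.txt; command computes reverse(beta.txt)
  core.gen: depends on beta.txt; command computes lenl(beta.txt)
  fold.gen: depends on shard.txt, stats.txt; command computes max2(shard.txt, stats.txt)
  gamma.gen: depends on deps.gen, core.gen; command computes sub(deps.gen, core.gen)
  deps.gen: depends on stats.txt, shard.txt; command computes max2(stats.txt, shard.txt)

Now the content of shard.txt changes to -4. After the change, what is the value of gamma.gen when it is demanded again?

Demanding gamma.gen again yields 2.
Note the absorption at deps.gen: it re-runs yet its value is the same, leaving the output's value untouched.

First demand of the output computes:
  core.gen = lenl([7, 2]) = 2
  deps.gen = max2(4, -7) = 4
  gamma.gen = sub(4, 2) = 2

After the edit, cleaning proceeds:
  deps.gen: a read changed (shard.txt -7->-4) — executes, giving 4 — identical to its old value.
  gamma.gen: dirty, but its reads are unchanged (deps.gen unchanged, core.gen unchanged); cached 2 stands.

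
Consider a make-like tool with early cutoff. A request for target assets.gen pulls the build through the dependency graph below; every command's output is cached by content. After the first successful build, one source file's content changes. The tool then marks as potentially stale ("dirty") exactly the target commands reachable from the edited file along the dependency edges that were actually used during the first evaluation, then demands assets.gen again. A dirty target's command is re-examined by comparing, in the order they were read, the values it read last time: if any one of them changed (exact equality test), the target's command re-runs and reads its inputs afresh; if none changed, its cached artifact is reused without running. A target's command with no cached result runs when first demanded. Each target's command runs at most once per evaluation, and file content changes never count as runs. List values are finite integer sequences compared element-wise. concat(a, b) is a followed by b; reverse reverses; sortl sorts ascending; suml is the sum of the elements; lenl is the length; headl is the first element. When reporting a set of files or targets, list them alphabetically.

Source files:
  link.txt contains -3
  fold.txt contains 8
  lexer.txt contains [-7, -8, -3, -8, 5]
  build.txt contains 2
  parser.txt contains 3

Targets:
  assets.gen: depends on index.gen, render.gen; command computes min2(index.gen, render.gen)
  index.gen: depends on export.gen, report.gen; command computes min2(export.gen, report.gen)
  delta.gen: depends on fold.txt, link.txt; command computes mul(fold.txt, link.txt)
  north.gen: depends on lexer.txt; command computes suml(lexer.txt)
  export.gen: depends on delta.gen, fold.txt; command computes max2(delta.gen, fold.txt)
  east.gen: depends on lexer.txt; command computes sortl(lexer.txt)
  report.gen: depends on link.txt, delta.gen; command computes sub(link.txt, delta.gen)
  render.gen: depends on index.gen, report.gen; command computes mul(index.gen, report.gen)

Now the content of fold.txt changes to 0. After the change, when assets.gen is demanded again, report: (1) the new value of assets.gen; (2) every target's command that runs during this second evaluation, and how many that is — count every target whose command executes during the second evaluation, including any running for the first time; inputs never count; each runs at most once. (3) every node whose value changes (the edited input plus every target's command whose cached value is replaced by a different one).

First demand of the output computes:
  delta.gen = mul(8, -3) = -24
  export.gen = max2(-24, 8) = 8
  report.gen = sub(-3, -24) = 21
  index.gen = min2(8, 21) = 8
  render.gen = mul(8, 21) = 168
  assets.gen = min2(8, 168) = 8

After the edit, cleaning proceeds:
  delta.gen: a read changed (fold.txt 8->0) — executes, giving 0.
  export.gen: a read changed (delta.gen -24->0; fold.txt 8->0) — executes, giving 0.
  report.gen: a read changed (delta.gen -24->0) — executes, giving -3.
  index.gen: a read changed (export.gen 8->0; report.gen 21->-3) — executes, giving -3.
  render.gen: a read changed (index.gen 8->-3; report.gen 21->-3) — executes, giving 9.
  assets.gen: a read changed (index.gen 8->-3; render.gen 168->9) — executes, giving -3.

Demanding assets.gen again yields -3.
6 target commands run: assets.gen, delta.gen, export.gen, index.gen, render.gen, report.gen.
The nodes whose values change: assets.gen, delta.gen, export.gen, fold.txt, index.gen, render.gen, report.gen.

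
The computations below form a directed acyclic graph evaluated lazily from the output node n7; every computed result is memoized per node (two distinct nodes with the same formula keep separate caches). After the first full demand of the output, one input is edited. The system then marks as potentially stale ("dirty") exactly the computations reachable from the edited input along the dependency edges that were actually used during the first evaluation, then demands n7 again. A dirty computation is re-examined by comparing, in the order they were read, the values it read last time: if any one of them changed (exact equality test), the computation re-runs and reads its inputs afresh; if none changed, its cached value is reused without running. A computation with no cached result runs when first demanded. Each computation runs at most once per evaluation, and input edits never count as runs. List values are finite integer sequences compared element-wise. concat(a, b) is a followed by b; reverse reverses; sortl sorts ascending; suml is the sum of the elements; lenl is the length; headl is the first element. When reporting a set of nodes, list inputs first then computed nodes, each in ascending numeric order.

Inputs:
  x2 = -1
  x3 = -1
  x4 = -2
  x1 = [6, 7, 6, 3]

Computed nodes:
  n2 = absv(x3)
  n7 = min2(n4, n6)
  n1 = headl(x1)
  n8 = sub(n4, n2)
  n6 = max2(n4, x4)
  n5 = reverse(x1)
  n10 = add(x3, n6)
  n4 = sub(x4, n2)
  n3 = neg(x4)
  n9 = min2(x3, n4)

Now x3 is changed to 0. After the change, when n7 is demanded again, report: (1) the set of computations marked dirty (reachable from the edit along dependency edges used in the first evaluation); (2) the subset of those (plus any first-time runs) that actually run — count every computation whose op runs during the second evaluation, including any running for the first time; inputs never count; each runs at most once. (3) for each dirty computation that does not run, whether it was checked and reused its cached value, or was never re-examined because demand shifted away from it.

First demand of the output computes:
  n2 = absv(-1) = 1
  n4 = sub(-2, 1) = -3
  n6 = max2(-3, -2) = -2
  n7 = min2(-3, -2) = -3

After the edit, cleaning proceeds:
  n2: a read changed (x3 -1->0) — executes, giving 0.
  n4: a read changed (n2 1->0) — executes, giving -2.
  n6: a read changed (n4 -3->-2) — executes, giving -2 — identical to its old value.
  n7: a read changed (n4 -3->-2) — executes, giving -2.

The edit dirties: n2, n4, n6, n7.
4 computations run: n2, n4, n6, n7.
No dirty computation escaped a run.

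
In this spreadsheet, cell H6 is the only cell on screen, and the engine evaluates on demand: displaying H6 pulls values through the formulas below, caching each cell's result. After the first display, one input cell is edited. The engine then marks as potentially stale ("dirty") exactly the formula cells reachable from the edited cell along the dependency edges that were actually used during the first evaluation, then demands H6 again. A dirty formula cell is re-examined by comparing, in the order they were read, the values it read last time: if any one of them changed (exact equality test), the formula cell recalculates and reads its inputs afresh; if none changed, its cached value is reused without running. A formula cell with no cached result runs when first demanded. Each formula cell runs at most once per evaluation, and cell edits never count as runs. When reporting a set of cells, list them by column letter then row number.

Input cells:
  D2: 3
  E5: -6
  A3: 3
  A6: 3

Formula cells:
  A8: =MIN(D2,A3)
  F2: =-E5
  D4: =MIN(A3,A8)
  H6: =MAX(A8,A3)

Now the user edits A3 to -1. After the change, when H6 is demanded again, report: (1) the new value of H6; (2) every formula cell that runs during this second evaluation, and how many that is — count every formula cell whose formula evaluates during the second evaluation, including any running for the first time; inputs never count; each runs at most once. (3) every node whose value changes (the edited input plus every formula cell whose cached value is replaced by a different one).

H6 now evaluates to -1.
Run set: A8, H6 (2 run).
Changed values: A3, A8, H6.

Initial pass — values computed on the first demand:
  A8 = MIN(3, 3) = 3
  H6 = MAX(3, 3) = 3

Second demand — change propagation:
  A8: re-runs because A3 3->-1; new result -1.
  H6: re-runs because A8 3->-1; A3 3->-1; new result -1.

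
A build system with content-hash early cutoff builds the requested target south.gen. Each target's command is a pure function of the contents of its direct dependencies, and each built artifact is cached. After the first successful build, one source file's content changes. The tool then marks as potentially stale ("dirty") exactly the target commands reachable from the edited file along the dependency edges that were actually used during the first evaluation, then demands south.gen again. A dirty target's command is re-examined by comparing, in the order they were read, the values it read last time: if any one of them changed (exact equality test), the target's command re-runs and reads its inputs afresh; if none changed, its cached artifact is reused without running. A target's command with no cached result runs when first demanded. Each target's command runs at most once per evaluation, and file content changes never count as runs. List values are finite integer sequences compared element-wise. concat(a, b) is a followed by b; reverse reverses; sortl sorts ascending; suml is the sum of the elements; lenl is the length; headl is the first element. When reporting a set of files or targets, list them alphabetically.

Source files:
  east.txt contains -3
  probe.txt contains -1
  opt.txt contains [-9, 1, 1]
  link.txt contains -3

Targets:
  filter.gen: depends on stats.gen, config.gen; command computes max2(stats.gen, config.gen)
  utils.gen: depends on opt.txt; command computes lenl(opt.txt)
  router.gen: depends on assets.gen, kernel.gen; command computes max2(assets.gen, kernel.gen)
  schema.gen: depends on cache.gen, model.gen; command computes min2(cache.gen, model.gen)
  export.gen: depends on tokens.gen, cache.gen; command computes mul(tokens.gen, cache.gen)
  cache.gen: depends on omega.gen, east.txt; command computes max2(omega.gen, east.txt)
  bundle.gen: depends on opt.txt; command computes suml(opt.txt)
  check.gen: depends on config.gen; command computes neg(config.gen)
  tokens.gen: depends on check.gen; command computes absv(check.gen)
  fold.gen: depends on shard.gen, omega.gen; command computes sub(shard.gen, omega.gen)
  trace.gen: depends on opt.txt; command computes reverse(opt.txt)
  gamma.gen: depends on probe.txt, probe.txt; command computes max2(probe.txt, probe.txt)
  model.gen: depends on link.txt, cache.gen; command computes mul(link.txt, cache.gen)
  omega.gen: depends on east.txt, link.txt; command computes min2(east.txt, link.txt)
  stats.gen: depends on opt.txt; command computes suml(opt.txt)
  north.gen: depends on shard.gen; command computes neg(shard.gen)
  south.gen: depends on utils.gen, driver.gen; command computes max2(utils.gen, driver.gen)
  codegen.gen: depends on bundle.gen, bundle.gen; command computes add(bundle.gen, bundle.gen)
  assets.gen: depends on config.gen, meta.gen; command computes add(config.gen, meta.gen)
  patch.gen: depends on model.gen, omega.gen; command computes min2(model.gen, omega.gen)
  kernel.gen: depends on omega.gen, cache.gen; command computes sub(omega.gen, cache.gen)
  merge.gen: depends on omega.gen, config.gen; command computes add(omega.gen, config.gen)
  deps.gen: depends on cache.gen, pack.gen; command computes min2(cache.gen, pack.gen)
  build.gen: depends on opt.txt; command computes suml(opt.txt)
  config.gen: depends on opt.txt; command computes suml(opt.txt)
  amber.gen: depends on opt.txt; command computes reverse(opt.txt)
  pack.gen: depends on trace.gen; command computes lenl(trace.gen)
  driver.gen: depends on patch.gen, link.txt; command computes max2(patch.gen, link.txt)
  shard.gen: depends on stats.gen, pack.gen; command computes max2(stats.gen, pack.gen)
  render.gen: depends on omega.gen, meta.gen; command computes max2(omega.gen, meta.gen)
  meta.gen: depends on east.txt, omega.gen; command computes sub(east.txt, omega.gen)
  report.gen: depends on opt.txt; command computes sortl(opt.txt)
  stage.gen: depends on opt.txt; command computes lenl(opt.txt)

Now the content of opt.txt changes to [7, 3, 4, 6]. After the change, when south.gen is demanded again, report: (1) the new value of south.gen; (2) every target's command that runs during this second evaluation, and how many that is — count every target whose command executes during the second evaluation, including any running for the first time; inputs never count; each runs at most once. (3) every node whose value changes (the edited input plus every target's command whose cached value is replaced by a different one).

New value of south.gen: 4.
Target commands that run: south.gen, utils.gen — 2 in total.
Values that change: opt.txt, south.gen, utils.gen.

First evaluation (everything demanded from the output):
  omega.gen = min2(-3, -3) = -3
  cache.gen = max2(-3, -3) = -3
  model.gen = mul(-3, -3) = 9
  patch.gen = min2(9, -3) = -3
  driver.gen = max2(-3, -3) = -3
  utils.gen = lenl([-9, 1, 1]) = 3
  south.gen = max2(3, -3) = 3

Propagation after the edit:
  utils.gen: runs — opt.txt [-9, 1, 1]->[7, 3, 4, 6]; result 4.
  south.gen: runs — utils.gen 3->4; result 4.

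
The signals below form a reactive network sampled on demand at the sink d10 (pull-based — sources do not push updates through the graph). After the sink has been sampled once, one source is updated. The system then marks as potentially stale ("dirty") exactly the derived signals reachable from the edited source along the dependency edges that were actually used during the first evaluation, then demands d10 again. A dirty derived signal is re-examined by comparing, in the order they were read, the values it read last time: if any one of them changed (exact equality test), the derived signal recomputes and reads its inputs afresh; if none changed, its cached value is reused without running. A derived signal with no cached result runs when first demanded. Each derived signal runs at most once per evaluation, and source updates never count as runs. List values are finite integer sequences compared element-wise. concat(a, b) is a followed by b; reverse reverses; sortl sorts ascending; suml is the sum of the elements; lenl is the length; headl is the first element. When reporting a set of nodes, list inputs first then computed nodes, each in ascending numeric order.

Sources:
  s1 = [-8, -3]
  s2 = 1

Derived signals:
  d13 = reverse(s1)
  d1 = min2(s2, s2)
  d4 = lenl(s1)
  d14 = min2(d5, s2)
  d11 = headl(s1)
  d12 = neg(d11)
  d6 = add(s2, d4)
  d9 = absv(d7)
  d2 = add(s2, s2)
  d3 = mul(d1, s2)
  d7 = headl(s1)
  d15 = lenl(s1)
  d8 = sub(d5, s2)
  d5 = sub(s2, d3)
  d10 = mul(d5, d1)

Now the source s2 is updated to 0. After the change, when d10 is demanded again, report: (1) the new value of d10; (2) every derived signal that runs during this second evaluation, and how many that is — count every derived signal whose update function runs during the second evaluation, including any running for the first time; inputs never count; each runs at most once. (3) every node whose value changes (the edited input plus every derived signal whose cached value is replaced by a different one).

d10 now evaluates to 0.
Run set: d1, d3, d5, d10 (4 run).
Changed values: s2, d1, d3.

Initial pass — values computed on the first demand:
  d1 = min2(1, 1) = 1
  d3 = mul(1, 1) = 1
  d5 = sub(1, 1) = 0
  d10 = mul(0, 1) = 0

Second demand — change propagation:
  d1: re-runs because s2 1->0; s2 1->0; new result 0.
  d3: re-runs because d1 1->0; s2 1->0; new result 0.
  d5: re-runs because s2 1->0; d3 1->0; new result 0 (unchanged).
  d10: re-runs because d1 1->0; new result 0 (unchanged).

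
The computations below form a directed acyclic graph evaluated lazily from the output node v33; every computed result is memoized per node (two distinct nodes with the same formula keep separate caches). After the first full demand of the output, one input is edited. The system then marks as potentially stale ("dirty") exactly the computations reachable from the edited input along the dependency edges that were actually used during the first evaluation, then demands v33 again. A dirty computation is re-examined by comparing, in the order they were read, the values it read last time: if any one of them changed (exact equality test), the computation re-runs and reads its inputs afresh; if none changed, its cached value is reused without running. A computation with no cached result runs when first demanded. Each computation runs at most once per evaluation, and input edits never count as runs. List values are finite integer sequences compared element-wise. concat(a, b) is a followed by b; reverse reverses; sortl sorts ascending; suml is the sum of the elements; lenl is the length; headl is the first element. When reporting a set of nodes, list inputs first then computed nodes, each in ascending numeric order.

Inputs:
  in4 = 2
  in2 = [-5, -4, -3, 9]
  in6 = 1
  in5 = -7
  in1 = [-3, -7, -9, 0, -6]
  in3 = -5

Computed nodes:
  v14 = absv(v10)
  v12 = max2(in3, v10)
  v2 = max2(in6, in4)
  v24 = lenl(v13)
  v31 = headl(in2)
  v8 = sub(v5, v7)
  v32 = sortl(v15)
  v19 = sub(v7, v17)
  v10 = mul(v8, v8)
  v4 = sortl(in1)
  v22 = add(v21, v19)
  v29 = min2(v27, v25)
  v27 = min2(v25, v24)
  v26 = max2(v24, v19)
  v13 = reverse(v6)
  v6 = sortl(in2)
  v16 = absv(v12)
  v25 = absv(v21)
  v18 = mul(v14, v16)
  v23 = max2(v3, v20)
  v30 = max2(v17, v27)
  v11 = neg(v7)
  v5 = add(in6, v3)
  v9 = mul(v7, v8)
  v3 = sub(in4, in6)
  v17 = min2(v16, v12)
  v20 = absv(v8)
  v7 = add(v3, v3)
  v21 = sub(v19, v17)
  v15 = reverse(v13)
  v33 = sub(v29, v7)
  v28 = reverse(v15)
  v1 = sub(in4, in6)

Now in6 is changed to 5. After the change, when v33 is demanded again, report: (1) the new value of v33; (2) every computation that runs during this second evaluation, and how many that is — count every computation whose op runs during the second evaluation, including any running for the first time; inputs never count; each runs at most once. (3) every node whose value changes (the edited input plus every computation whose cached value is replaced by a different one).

First demand of the output computes:
  v3 = sub(2, 1) = 1
  v5 = add(1, 1) = 2
  v6 = sortl([-5, -4, -3, 9]) = [-5, -4, -3, 9]
  v7 = add(1, 1) = 2
  v8 = sub(2, 2) = 0
  v10 = mul(0, 0) = 0
  v12 = max2(-5, 0) = 0
  v13 = reverse([-5, -4, -3, 9]) = [9, -3, -4, -5]
  v16 = absv(0) = 0
  v17 = min2(0, 0) = 0
  v19 = sub(2, 0) = 2
  v21 = sub(2, 0) = 2
  v24 = lenl([9, -3, -4, -5]) = 4
  v25 = absv(2) = 2
  v27 = min2(2, 4) = 2
  v29 = min2(2, 2) = 2
  v33 = sub(2, 2) = 0

After the edit, cleaning proceeds:
  v3: a read changed (in6 1->5) — executes, giving -3.
  v5: a read changed (in6 1->5; v3 1->-3) — executes, giving 2 — identical to its old value.
  v7: a read changed (v3 1->-3; v3 1->-3) — executes, giving -6.
  v8: a read changed (v7 2->-6) — executes, giving 8.
  v10: a read changed (v8 0->8; v8 0->8) — executes, giving 64.
  v12: a read changed (v10 0->64) — executes, giving 64.
  v16: a read changed (v12 0->64) — executes, giving 64.
  v17: a read changed (v16 0->64; v12 0->64) — executes, giving 64.
  v19: a read changed (v7 2->-6; v17 0->64) — executes, giving -70.
  v21: a read changed (v19 2->-70; v17 0->64) — executes, giving -134.
  v25: a read changed (v21 2->-134) — executes, giving 134.
  v27: a read changed (v25 2->134) — executes, giving 4.
  v29: a read changed (v27 2->4; v25 2->134) — executes, giving 4.
  v33: a read changed (v29 2->4; v7 2->-6) — executes, giving 10.

Demanding v33 again yields 10.
14 computations run: v3, v5, v7, v8, v10, v12, v16, v17, v19, v21, v25, v27, v29, v33.
The nodes whose values change: in6, v3, v7, v8, v10, v12, v16, v17, v19, v21, v25, v27, v29, v33.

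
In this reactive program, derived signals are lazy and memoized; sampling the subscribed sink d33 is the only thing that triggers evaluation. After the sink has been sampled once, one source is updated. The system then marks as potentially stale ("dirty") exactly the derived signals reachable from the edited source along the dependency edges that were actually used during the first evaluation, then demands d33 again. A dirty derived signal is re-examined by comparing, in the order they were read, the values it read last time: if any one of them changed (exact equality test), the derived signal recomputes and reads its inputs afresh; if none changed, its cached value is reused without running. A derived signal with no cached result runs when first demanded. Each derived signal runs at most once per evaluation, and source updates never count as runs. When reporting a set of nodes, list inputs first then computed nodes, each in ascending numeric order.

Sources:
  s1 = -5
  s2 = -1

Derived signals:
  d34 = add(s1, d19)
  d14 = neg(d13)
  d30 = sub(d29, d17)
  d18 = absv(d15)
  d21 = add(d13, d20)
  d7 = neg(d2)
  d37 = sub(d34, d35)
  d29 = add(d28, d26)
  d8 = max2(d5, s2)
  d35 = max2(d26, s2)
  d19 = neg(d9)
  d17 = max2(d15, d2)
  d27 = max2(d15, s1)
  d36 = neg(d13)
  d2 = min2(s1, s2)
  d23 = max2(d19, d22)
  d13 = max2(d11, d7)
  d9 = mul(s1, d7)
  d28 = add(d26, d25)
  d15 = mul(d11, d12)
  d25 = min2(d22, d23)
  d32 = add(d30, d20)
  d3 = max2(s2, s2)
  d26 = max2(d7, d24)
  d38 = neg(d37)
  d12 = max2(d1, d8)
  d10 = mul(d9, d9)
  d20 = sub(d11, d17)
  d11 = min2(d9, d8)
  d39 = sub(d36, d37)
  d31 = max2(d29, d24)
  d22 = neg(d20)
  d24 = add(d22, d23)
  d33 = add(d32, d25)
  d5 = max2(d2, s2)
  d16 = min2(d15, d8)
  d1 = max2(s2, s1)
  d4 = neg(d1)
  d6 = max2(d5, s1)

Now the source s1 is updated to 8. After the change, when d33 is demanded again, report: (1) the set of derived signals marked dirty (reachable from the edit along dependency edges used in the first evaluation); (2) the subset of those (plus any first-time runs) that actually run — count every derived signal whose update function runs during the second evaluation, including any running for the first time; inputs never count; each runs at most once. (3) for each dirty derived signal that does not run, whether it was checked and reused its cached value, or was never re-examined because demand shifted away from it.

First demand of the output computes:
  d1 = max2(-1, -5) = -1
  d2 = min2(-5, -1) = -5
  d5 = max2(-5, -1) = -1
  d7 = neg(-5) = 5
  d8 = max2(-1, -1) = -1
  d9 = mul(-5, 5) = -25
  d11 = min2(-25, -1) = -25
  d12 = max2(-1, -1) = -1
  d15 = mul(-25, -1) = 25
  d17 = max2(25, -5) = 25
  d19 = neg(-25) = 25
  d20 = sub(-25, 25) = -50
  d22 = neg(-50) = 50
  d23 = max2(25, 50) = 50
  d24 = add(50, 50) = 100
  d25 = min2(50, 50) = 50
  d26 = max2(5, 100) = 100
  d28 = add(100, 50) = 150
  d29 = add(150, 100) = 250
  d30 = sub(250, 25) = 225
  d32 = add(225, -50) = 175
  d33 = add(175, 50) = 225

After the edit, cleaning proceeds:
  d1: a read changed (s1 -5->8) — executes, giving 8.
  d2: a read changed (s1 -5->8) — executes, giving -1.
  d5: a read changed (d2 -5->-1) — executes, giving -1 — identical to its old value.
  d7: a read changed (d2 -5->-1) — executes, giving 1.
  d8: dirty, but its reads are unchanged (d5 unchanged, s2 unchanged); cached -1 stands.
  d9: a read changed (s1 -5->8; d7 5->1) — executes, giving 8.
  d11: a read changed (d9 -25->8) — executes, giving -1.
  d12: a read changed (d1 -1->8) — executes, giving 8.
  d15: a read changed (d11 -25->-1; d12 -1->8) — executes, giving -8.
  d17: a read changed (d15 25->-8; d2 -5->-1) — executes, giving -1.
  d19: a read changed (d9 -25->8) — executes, giving -8.
  d20: a read changed (d11 -25->-1; d17 25->-1) — executes, giving 0.
  d22: a read changed (d20 -50->0) — executes, giving 0.
  d23: a read changed (d19 25->-8; d22 50->0) — executes, giving 0.
  d24: a read changed (d22 50->0; d23 50->0) — executes, giving 0.
  d25: a read changed (d22 50->0; d23 50->0) — executes, giving 0.
  d26: a read changed (d7 5->1; d24 100->0) — executes, giving 1.
  d28: a read changed (d26 100->1; d25 50->0) — executes, giving 1.
  d29: a read changed (d28 150->1; d26 100->1) — executes, giving 2.
  d30: a read changed (d29 250->2; d17 25->-1) — executes, giving 3.
  d32: a read changed (d30 225->3; d20 -50->0) — executes, giving 3.
  d33: a read changed (d32 175->3; d25 50->0) — executes, giving 3.

Note where the cutoff bites: d8 is checked, finds nothing changed, and keeps its cache.

The edit dirties: d1, d2, d5, d7, d8, d9, d11, d12, d15, d17, d19, d20, d22, d23, d24, d25, d26, d28, d29, d30, d32, d33.
21 derived signals run: d1, d2, d5, d7, d9, d11, d12, d15, d17, d19, d20, d22, d23, d24, d25, d26, d28, d29, d30, d32, d33.
Cache hits after checking: d8.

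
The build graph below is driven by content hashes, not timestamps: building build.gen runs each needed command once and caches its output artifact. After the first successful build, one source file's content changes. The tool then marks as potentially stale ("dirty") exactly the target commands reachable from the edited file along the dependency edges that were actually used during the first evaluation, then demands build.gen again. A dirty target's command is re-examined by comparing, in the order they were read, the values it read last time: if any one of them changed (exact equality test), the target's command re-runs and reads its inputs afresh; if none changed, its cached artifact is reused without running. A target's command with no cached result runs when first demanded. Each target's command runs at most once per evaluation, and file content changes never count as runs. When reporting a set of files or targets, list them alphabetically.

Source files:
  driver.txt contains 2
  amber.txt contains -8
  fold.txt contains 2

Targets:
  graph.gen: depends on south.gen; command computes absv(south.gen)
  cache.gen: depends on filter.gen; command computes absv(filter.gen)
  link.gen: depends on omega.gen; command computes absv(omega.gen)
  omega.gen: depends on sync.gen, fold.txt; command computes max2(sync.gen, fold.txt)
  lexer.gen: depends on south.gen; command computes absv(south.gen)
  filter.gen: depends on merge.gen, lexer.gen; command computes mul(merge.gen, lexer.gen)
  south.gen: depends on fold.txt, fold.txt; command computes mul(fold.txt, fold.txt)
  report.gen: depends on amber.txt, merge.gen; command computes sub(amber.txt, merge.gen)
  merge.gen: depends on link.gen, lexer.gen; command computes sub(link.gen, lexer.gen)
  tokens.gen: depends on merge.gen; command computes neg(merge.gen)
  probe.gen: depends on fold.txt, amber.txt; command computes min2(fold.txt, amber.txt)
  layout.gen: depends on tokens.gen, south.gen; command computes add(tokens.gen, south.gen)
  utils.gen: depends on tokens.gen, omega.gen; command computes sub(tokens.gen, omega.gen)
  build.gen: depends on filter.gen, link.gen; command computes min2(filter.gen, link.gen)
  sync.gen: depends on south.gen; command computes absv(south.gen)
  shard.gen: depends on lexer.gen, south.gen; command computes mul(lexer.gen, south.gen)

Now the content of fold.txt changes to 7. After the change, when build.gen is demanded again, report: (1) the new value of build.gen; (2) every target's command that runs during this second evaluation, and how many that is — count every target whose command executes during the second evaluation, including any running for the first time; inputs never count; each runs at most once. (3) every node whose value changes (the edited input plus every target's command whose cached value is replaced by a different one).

Initial pass — values computed on the first demand:
  south.gen = mul(2, 2) = 4
  lexer.gen = absv(4) = 4
  sync.gen = absv(4) = 4
  omega.gen = max2(4, 2) = 4
  link.gen = absv(4) = 4
  merge.gen = sub(4, 4) = 0
  filter.gen = mul(0, 4) = 0
  build.gen = min2(0, 4) = 0

Second demand — change propagation:
  south.gen: re-runs because fold.txt 2->7; fold.txt 2->7; new result 49.
  lexer.gen: re-runs because south.gen 4->49; new result 49.
  sync.gen: re-runs because south.gen 4->49; new result 49.
  omega.gen: re-runs because sync.gen 4->49; fold.txt 2->7; new result 49.
  link.gen: re-runs because omega.gen 4->49; new result 49.
  merge.gen: re-runs because link.gen 4->49; lexer.gen 4->49; new result 0 (unchanged).
  filter.gen: re-runs because lexer.gen 4->49; new result 0 (unchanged).
  build.gen: re-runs because link.gen 4->49; new result 0 (unchanged).

build.gen now evaluates to 0.
Run set: build.gen, filter.gen, lexer.gen, link.gen, merge.gen, omega.gen, south.gen, sync.gen (8 run).
Changed values: fold.txt, lexer.gen, link.gen, omega.gen, south.gen, sync.gen.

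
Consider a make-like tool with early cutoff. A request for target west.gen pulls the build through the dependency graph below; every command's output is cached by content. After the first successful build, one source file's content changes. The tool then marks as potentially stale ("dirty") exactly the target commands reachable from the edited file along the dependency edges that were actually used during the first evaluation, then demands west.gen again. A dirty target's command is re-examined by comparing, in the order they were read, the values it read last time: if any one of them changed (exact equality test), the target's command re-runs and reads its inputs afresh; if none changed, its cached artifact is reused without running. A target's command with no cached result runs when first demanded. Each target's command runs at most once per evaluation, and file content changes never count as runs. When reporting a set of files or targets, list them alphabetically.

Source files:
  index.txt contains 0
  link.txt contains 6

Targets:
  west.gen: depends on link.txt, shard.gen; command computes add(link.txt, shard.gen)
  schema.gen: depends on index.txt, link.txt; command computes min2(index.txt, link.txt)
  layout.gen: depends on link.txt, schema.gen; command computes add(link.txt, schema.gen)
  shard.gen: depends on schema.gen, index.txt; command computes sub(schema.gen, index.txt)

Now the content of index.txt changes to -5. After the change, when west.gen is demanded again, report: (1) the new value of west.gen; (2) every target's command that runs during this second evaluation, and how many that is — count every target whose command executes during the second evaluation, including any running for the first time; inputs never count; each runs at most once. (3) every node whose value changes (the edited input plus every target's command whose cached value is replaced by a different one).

Demanding west.gen again yields 6.
2 target commands run: schema.gen, shard.gen.
The nodes whose values change: index.txt, schema.gen.
Note the absorption at shard.gen: it re-runs yet its value is the same, leaving the output's value untouched.

First demand of the output computes:
  schema.gen = min2(0, 6) = 0
  shard.gen = sub(0, 0) = 0
  west.gen = add(6, 0) = 6

After the edit, cleaning proceeds:
  schema.gen: a read changed (index.txt 0->-5) — executes, giving -5.
  shard.gen: a read changed (schema.gen 0->-5; index.txt 0->-5) — executes, giving 0 — identical to its old value.
  west.gen: dirty, but its reads are unchanged (link.txt unchanged, shard.gen unchanged); cached 6 stands.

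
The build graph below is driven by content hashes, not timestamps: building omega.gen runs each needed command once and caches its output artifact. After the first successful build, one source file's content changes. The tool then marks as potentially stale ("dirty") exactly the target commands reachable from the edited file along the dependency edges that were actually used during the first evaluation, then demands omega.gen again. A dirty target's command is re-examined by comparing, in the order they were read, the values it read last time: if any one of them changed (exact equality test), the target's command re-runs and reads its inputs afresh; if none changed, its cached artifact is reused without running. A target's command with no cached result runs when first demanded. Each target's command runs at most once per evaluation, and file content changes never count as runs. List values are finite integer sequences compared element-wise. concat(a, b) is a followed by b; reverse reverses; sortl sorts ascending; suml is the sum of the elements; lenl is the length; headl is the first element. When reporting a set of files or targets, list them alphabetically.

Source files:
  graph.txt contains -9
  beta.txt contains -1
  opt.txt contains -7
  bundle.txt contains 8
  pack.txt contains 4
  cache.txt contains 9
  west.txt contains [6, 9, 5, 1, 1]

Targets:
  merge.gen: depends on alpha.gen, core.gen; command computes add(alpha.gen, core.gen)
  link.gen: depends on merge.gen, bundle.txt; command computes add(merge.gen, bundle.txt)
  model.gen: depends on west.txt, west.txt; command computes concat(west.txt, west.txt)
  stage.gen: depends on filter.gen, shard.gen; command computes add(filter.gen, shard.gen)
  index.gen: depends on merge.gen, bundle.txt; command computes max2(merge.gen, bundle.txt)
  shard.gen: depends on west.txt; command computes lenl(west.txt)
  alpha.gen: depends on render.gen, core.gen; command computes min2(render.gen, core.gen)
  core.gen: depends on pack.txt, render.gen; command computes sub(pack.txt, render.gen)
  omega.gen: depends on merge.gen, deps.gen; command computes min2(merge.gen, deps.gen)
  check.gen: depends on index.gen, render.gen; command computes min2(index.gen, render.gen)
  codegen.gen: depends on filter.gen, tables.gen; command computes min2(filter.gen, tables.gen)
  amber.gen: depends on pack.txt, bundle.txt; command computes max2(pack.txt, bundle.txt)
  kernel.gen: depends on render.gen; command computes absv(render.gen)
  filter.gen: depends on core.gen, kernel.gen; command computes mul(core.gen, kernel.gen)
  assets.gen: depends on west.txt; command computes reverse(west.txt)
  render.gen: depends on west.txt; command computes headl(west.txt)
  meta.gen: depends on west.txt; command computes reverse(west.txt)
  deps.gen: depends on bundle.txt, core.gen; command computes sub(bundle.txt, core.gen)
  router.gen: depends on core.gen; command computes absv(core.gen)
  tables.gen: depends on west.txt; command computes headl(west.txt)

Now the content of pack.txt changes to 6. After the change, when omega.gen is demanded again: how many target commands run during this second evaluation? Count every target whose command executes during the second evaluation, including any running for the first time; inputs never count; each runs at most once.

Run set: alpha.gen, core.gen, deps.gen, merge.gen, omega.gen (5 run).

Initial pass — values computed on the first demand:
  render.gen = headl([6, 9, 5, 1, 1]) = 6
  core.gen = sub(4, 6) = -2
  alpha.gen = min2(6, -2) = -2
  deps.gen = sub(8, -2) = 10
  merge.gen = add(-2, -2) = -4
  omega.gen = min2(-4, 10) = -4

Second demand — change propagation:
  core.gen: re-runs because pack.txt 4->6; new result 0.
  alpha.gen: re-runs because core.gen -2->0; new result 0.
  deps.gen: re-runs because core.gen -2->0; new result 8.
  merge.gen: re-runs because alpha.gen -2->0; core.gen -2->0; new result 0.
  omega.gen: re-runs because merge.gen -4->0; deps.gen 10->8; new result 0.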